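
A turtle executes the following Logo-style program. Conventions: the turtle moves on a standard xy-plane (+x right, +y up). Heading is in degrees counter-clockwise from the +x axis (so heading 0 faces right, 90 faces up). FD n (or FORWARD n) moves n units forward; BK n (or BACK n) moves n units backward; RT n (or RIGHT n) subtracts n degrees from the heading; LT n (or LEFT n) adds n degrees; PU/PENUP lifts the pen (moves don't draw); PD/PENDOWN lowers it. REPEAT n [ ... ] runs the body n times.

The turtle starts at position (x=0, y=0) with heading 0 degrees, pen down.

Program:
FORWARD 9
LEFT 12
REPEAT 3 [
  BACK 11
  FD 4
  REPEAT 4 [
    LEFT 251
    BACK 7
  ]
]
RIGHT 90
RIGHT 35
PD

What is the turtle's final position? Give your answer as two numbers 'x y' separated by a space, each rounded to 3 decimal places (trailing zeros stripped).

Answer: 11.65 12.468

Derivation:
Executing turtle program step by step:
Start: pos=(0,0), heading=0, pen down
FD 9: (0,0) -> (9,0) [heading=0, draw]
LT 12: heading 0 -> 12
REPEAT 3 [
  -- iteration 1/3 --
  BK 11: (9,0) -> (-1.76,-2.287) [heading=12, draw]
  FD 4: (-1.76,-2.287) -> (2.153,-1.455) [heading=12, draw]
  REPEAT 4 [
    -- iteration 1/4 --
    LT 251: heading 12 -> 263
    BK 7: (2.153,-1.455) -> (3.006,5.492) [heading=263, draw]
    -- iteration 2/4 --
    LT 251: heading 263 -> 154
    BK 7: (3.006,5.492) -> (9.298,2.424) [heading=154, draw]
    -- iteration 3/4 --
    LT 251: heading 154 -> 45
    BK 7: (9.298,2.424) -> (4.348,-2.526) [heading=45, draw]
    -- iteration 4/4 --
    LT 251: heading 45 -> 296
    BK 7: (4.348,-2.526) -> (1.279,3.766) [heading=296, draw]
  ]
  -- iteration 2/3 --
  BK 11: (1.279,3.766) -> (-3.543,13.652) [heading=296, draw]
  FD 4: (-3.543,13.652) -> (-1.789,10.057) [heading=296, draw]
  REPEAT 4 [
    -- iteration 1/4 --
    LT 251: heading 296 -> 187
    BK 7: (-1.789,10.057) -> (5.158,10.91) [heading=187, draw]
    -- iteration 2/4 --
    LT 251: heading 187 -> 78
    BK 7: (5.158,10.91) -> (3.703,4.063) [heading=78, draw]
    -- iteration 3/4 --
    LT 251: heading 78 -> 329
    BK 7: (3.703,4.063) -> (-2.297,7.669) [heading=329, draw]
    -- iteration 4/4 --
    LT 251: heading 329 -> 220
    BK 7: (-2.297,7.669) -> (3.065,12.168) [heading=220, draw]
  ]
  -- iteration 3/3 --
  BK 11: (3.065,12.168) -> (11.492,19.239) [heading=220, draw]
  FD 4: (11.492,19.239) -> (8.428,16.668) [heading=220, draw]
  REPEAT 4 [
    -- iteration 1/4 --
    LT 251: heading 220 -> 111
    BK 7: (8.428,16.668) -> (10.936,10.132) [heading=111, draw]
    -- iteration 2/4 --
    LT 251: heading 111 -> 2
    BK 7: (10.936,10.132) -> (3.94,9.888) [heading=2, draw]
    -- iteration 3/4 --
    LT 251: heading 2 -> 253
    BK 7: (3.94,9.888) -> (5.987,16.582) [heading=253, draw]
    -- iteration 4/4 --
    LT 251: heading 253 -> 144
    BK 7: (5.987,16.582) -> (11.65,12.468) [heading=144, draw]
  ]
]
RT 90: heading 144 -> 54
RT 35: heading 54 -> 19
PD: pen down
Final: pos=(11.65,12.468), heading=19, 19 segment(s) drawn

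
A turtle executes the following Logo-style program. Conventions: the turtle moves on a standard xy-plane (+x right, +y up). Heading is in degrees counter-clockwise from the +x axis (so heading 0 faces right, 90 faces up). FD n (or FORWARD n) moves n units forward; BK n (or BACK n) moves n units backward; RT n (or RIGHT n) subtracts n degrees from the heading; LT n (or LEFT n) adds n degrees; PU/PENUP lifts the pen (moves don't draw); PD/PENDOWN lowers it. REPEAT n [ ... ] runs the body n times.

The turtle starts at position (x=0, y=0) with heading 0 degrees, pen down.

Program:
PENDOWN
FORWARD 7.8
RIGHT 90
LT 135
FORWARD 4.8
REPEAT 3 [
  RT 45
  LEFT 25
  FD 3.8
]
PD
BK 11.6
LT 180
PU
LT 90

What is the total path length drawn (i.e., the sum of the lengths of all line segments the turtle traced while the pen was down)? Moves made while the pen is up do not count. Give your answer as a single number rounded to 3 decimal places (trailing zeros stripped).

Answer: 35.6

Derivation:
Executing turtle program step by step:
Start: pos=(0,0), heading=0, pen down
PD: pen down
FD 7.8: (0,0) -> (7.8,0) [heading=0, draw]
RT 90: heading 0 -> 270
LT 135: heading 270 -> 45
FD 4.8: (7.8,0) -> (11.194,3.394) [heading=45, draw]
REPEAT 3 [
  -- iteration 1/3 --
  RT 45: heading 45 -> 0
  LT 25: heading 0 -> 25
  FD 3.8: (11.194,3.394) -> (14.638,5) [heading=25, draw]
  -- iteration 2/3 --
  RT 45: heading 25 -> 340
  LT 25: heading 340 -> 5
  FD 3.8: (14.638,5) -> (18.424,5.331) [heading=5, draw]
  -- iteration 3/3 --
  RT 45: heading 5 -> 320
  LT 25: heading 320 -> 345
  FD 3.8: (18.424,5.331) -> (22.094,4.348) [heading=345, draw]
]
PD: pen down
BK 11.6: (22.094,4.348) -> (10.889,7.35) [heading=345, draw]
LT 180: heading 345 -> 165
PU: pen up
LT 90: heading 165 -> 255
Final: pos=(10.889,7.35), heading=255, 6 segment(s) drawn

Segment lengths:
  seg 1: (0,0) -> (7.8,0), length = 7.8
  seg 2: (7.8,0) -> (11.194,3.394), length = 4.8
  seg 3: (11.194,3.394) -> (14.638,5), length = 3.8
  seg 4: (14.638,5) -> (18.424,5.331), length = 3.8
  seg 5: (18.424,5.331) -> (22.094,4.348), length = 3.8
  seg 6: (22.094,4.348) -> (10.889,7.35), length = 11.6
Total = 35.6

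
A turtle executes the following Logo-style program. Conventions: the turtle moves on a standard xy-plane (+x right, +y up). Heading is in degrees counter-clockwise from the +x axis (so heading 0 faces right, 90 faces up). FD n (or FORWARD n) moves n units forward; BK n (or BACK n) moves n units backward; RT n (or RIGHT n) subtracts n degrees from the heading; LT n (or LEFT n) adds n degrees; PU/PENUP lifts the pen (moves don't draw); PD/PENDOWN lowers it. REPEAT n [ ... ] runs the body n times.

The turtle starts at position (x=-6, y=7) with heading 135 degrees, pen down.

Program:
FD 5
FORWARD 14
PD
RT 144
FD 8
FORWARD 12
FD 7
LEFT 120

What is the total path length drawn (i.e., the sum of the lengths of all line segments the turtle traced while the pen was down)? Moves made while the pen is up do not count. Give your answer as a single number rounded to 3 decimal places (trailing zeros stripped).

Executing turtle program step by step:
Start: pos=(-6,7), heading=135, pen down
FD 5: (-6,7) -> (-9.536,10.536) [heading=135, draw]
FD 14: (-9.536,10.536) -> (-19.435,20.435) [heading=135, draw]
PD: pen down
RT 144: heading 135 -> 351
FD 8: (-19.435,20.435) -> (-11.534,19.184) [heading=351, draw]
FD 12: (-11.534,19.184) -> (0.319,17.306) [heading=351, draw]
FD 7: (0.319,17.306) -> (7.233,16.211) [heading=351, draw]
LT 120: heading 351 -> 111
Final: pos=(7.233,16.211), heading=111, 5 segment(s) drawn

Segment lengths:
  seg 1: (-6,7) -> (-9.536,10.536), length = 5
  seg 2: (-9.536,10.536) -> (-19.435,20.435), length = 14
  seg 3: (-19.435,20.435) -> (-11.534,19.184), length = 8
  seg 4: (-11.534,19.184) -> (0.319,17.306), length = 12
  seg 5: (0.319,17.306) -> (7.233,16.211), length = 7
Total = 46

Answer: 46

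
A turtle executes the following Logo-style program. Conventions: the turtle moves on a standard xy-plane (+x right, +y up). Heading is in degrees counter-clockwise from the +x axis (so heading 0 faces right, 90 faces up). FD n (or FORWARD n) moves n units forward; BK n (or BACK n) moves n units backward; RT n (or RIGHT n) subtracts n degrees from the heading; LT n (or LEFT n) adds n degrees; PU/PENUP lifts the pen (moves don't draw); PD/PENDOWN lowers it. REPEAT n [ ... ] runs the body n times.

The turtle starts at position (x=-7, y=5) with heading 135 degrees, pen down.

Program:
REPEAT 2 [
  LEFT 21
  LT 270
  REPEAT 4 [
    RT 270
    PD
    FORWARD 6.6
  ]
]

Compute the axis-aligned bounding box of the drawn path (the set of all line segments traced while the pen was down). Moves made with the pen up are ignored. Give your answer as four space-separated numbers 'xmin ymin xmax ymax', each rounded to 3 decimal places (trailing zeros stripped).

Answer: -15.714 -1.029 -6.655 11.936

Derivation:
Executing turtle program step by step:
Start: pos=(-7,5), heading=135, pen down
REPEAT 2 [
  -- iteration 1/2 --
  LT 21: heading 135 -> 156
  LT 270: heading 156 -> 66
  REPEAT 4 [
    -- iteration 1/4 --
    RT 270: heading 66 -> 156
    PD: pen down
    FD 6.6: (-7,5) -> (-13.029,7.684) [heading=156, draw]
    -- iteration 2/4 --
    RT 270: heading 156 -> 246
    PD: pen down
    FD 6.6: (-13.029,7.684) -> (-15.714,1.655) [heading=246, draw]
    -- iteration 3/4 --
    RT 270: heading 246 -> 336
    PD: pen down
    FD 6.6: (-15.714,1.655) -> (-9.684,-1.029) [heading=336, draw]
    -- iteration 4/4 --
    RT 270: heading 336 -> 66
    PD: pen down
    FD 6.6: (-9.684,-1.029) -> (-7,5) [heading=66, draw]
  ]
  -- iteration 2/2 --
  LT 21: heading 66 -> 87
  LT 270: heading 87 -> 357
  REPEAT 4 [
    -- iteration 1/4 --
    RT 270: heading 357 -> 87
    PD: pen down
    FD 6.6: (-7,5) -> (-6.655,11.591) [heading=87, draw]
    -- iteration 2/4 --
    RT 270: heading 87 -> 177
    PD: pen down
    FD 6.6: (-6.655,11.591) -> (-13.246,11.936) [heading=177, draw]
    -- iteration 3/4 --
    RT 270: heading 177 -> 267
    PD: pen down
    FD 6.6: (-13.246,11.936) -> (-13.591,5.345) [heading=267, draw]
    -- iteration 4/4 --
    RT 270: heading 267 -> 357
    PD: pen down
    FD 6.6: (-13.591,5.345) -> (-7,5) [heading=357, draw]
  ]
]
Final: pos=(-7,5), heading=357, 8 segment(s) drawn

Segment endpoints: x in {-15.714, -13.591, -13.246, -13.029, -9.684, -7, -7, -7, -6.655}, y in {-1.029, 1.655, 5, 5, 5.345, 7.684, 11.591, 11.936}
xmin=-15.714, ymin=-1.029, xmax=-6.655, ymax=11.936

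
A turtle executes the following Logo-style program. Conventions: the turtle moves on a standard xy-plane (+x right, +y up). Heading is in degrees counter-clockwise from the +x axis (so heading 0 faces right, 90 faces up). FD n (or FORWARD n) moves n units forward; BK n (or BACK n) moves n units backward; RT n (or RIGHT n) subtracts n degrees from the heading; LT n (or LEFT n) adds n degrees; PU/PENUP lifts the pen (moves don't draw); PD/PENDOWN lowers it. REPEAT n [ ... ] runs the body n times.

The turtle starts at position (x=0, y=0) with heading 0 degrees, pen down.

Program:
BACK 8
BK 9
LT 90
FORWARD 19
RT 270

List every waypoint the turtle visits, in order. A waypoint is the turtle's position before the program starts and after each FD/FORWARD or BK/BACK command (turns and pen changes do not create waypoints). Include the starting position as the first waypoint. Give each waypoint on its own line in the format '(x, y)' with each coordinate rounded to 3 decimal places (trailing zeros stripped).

Answer: (0, 0)
(-8, 0)
(-17, 0)
(-17, 19)

Derivation:
Executing turtle program step by step:
Start: pos=(0,0), heading=0, pen down
BK 8: (0,0) -> (-8,0) [heading=0, draw]
BK 9: (-8,0) -> (-17,0) [heading=0, draw]
LT 90: heading 0 -> 90
FD 19: (-17,0) -> (-17,19) [heading=90, draw]
RT 270: heading 90 -> 180
Final: pos=(-17,19), heading=180, 3 segment(s) drawn
Waypoints (4 total):
(0, 0)
(-8, 0)
(-17, 0)
(-17, 19)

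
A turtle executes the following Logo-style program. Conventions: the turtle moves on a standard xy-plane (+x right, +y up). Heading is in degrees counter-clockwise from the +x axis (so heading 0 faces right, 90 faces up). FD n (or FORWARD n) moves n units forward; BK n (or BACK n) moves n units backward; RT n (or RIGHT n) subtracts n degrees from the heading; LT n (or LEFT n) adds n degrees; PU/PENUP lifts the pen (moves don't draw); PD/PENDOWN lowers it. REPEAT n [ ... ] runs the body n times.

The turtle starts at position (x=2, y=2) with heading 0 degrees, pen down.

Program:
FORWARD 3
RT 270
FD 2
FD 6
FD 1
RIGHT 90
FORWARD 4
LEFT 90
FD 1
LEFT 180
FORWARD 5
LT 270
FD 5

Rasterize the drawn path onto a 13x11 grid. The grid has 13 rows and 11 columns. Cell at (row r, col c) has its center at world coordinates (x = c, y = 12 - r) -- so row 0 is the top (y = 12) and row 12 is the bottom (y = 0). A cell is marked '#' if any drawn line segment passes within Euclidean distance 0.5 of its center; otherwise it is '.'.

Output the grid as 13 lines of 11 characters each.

Segment 0: (2,2) -> (5,2)
Segment 1: (5,2) -> (5,4)
Segment 2: (5,4) -> (5,10)
Segment 3: (5,10) -> (5,11)
Segment 4: (5,11) -> (9,11)
Segment 5: (9,11) -> (9,12)
Segment 6: (9,12) -> (9,7)
Segment 7: (9,7) -> (4,7)

Answer: .........#.
.....#####.
.....#...#.
.....#...#.
.....#...#.
....######.
.....#.....
.....#.....
.....#.....
.....#.....
..####.....
...........
...........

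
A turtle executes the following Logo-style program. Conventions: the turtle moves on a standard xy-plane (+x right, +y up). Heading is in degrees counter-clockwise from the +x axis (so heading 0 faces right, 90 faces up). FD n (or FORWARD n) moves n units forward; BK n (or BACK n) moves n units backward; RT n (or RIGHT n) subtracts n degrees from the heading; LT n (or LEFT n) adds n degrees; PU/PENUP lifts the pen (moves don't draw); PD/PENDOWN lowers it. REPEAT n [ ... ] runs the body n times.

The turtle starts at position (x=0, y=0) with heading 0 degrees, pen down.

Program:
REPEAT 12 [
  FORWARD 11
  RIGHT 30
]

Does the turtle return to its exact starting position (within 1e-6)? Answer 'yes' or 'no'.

Answer: yes

Derivation:
Executing turtle program step by step:
Start: pos=(0,0), heading=0, pen down
REPEAT 12 [
  -- iteration 1/12 --
  FD 11: (0,0) -> (11,0) [heading=0, draw]
  RT 30: heading 0 -> 330
  -- iteration 2/12 --
  FD 11: (11,0) -> (20.526,-5.5) [heading=330, draw]
  RT 30: heading 330 -> 300
  -- iteration 3/12 --
  FD 11: (20.526,-5.5) -> (26.026,-15.026) [heading=300, draw]
  RT 30: heading 300 -> 270
  -- iteration 4/12 --
  FD 11: (26.026,-15.026) -> (26.026,-26.026) [heading=270, draw]
  RT 30: heading 270 -> 240
  -- iteration 5/12 --
  FD 11: (26.026,-26.026) -> (20.526,-35.553) [heading=240, draw]
  RT 30: heading 240 -> 210
  -- iteration 6/12 --
  FD 11: (20.526,-35.553) -> (11,-41.053) [heading=210, draw]
  RT 30: heading 210 -> 180
  -- iteration 7/12 --
  FD 11: (11,-41.053) -> (0,-41.053) [heading=180, draw]
  RT 30: heading 180 -> 150
  -- iteration 8/12 --
  FD 11: (0,-41.053) -> (-9.526,-35.553) [heading=150, draw]
  RT 30: heading 150 -> 120
  -- iteration 9/12 --
  FD 11: (-9.526,-35.553) -> (-15.026,-26.026) [heading=120, draw]
  RT 30: heading 120 -> 90
  -- iteration 10/12 --
  FD 11: (-15.026,-26.026) -> (-15.026,-15.026) [heading=90, draw]
  RT 30: heading 90 -> 60
  -- iteration 11/12 --
  FD 11: (-15.026,-15.026) -> (-9.526,-5.5) [heading=60, draw]
  RT 30: heading 60 -> 30
  -- iteration 12/12 --
  FD 11: (-9.526,-5.5) -> (0,0) [heading=30, draw]
  RT 30: heading 30 -> 0
]
Final: pos=(0,0), heading=0, 12 segment(s) drawn

Start position: (0, 0)
Final position: (0, 0)
Distance = 0; < 1e-6 -> CLOSED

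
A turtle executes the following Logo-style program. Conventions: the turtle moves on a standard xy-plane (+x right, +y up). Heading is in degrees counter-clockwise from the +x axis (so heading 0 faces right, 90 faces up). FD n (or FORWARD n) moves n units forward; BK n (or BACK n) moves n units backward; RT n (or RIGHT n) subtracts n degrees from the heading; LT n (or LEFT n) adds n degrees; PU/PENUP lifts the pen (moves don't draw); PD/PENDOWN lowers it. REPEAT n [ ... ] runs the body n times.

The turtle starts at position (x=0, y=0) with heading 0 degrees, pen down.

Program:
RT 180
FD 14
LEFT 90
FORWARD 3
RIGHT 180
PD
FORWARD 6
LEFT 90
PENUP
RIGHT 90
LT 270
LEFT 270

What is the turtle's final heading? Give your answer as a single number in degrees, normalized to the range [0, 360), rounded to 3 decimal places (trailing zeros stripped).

Answer: 270

Derivation:
Executing turtle program step by step:
Start: pos=(0,0), heading=0, pen down
RT 180: heading 0 -> 180
FD 14: (0,0) -> (-14,0) [heading=180, draw]
LT 90: heading 180 -> 270
FD 3: (-14,0) -> (-14,-3) [heading=270, draw]
RT 180: heading 270 -> 90
PD: pen down
FD 6: (-14,-3) -> (-14,3) [heading=90, draw]
LT 90: heading 90 -> 180
PU: pen up
RT 90: heading 180 -> 90
LT 270: heading 90 -> 0
LT 270: heading 0 -> 270
Final: pos=(-14,3), heading=270, 3 segment(s) drawn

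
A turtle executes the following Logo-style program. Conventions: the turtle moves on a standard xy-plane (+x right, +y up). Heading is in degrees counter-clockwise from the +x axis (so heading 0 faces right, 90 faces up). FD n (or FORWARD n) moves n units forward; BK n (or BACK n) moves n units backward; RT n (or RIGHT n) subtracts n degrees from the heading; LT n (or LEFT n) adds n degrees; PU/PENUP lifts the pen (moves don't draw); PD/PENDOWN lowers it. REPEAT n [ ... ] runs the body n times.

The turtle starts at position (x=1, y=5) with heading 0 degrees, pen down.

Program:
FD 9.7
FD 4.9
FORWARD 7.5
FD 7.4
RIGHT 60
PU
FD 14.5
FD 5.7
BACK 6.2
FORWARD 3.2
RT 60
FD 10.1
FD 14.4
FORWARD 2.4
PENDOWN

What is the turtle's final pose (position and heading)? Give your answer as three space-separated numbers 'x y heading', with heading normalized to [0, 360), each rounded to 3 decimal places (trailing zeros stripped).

Answer: 25.65 -33.192 240

Derivation:
Executing turtle program step by step:
Start: pos=(1,5), heading=0, pen down
FD 9.7: (1,5) -> (10.7,5) [heading=0, draw]
FD 4.9: (10.7,5) -> (15.6,5) [heading=0, draw]
FD 7.5: (15.6,5) -> (23.1,5) [heading=0, draw]
FD 7.4: (23.1,5) -> (30.5,5) [heading=0, draw]
RT 60: heading 0 -> 300
PU: pen up
FD 14.5: (30.5,5) -> (37.75,-7.557) [heading=300, move]
FD 5.7: (37.75,-7.557) -> (40.6,-12.494) [heading=300, move]
BK 6.2: (40.6,-12.494) -> (37.5,-7.124) [heading=300, move]
FD 3.2: (37.5,-7.124) -> (39.1,-9.896) [heading=300, move]
RT 60: heading 300 -> 240
FD 10.1: (39.1,-9.896) -> (34.05,-18.642) [heading=240, move]
FD 14.4: (34.05,-18.642) -> (26.85,-31.113) [heading=240, move]
FD 2.4: (26.85,-31.113) -> (25.65,-33.192) [heading=240, move]
PD: pen down
Final: pos=(25.65,-33.192), heading=240, 4 segment(s) drawn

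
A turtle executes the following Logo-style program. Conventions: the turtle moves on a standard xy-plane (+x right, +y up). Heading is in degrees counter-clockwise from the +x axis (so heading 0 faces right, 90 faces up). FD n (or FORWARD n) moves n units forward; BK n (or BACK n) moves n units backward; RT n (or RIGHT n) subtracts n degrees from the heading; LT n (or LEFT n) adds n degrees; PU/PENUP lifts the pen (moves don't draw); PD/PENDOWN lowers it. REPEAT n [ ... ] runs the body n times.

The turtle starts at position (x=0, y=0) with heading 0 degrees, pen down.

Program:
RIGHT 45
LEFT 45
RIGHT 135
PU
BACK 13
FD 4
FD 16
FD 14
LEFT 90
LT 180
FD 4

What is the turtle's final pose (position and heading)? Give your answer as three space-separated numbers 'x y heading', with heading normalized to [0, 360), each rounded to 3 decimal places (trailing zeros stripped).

Executing turtle program step by step:
Start: pos=(0,0), heading=0, pen down
RT 45: heading 0 -> 315
LT 45: heading 315 -> 0
RT 135: heading 0 -> 225
PU: pen up
BK 13: (0,0) -> (9.192,9.192) [heading=225, move]
FD 4: (9.192,9.192) -> (6.364,6.364) [heading=225, move]
FD 16: (6.364,6.364) -> (-4.95,-4.95) [heading=225, move]
FD 14: (-4.95,-4.95) -> (-14.849,-14.849) [heading=225, move]
LT 90: heading 225 -> 315
LT 180: heading 315 -> 135
FD 4: (-14.849,-14.849) -> (-17.678,-12.021) [heading=135, move]
Final: pos=(-17.678,-12.021), heading=135, 0 segment(s) drawn

Answer: -17.678 -12.021 135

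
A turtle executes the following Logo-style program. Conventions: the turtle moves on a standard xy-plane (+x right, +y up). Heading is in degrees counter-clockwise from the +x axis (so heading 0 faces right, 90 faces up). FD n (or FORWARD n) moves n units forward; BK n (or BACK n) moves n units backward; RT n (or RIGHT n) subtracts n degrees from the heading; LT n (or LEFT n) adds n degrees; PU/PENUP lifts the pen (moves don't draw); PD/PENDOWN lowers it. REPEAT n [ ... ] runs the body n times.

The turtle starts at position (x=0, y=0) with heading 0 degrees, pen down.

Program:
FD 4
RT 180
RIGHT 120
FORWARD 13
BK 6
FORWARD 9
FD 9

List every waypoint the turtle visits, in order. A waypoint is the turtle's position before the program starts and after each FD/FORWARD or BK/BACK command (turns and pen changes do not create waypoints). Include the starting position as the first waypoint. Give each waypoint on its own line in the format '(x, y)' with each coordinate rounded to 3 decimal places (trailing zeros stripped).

Answer: (0, 0)
(4, 0)
(10.5, 11.258)
(7.5, 6.062)
(12, 13.856)
(16.5, 21.651)

Derivation:
Executing turtle program step by step:
Start: pos=(0,0), heading=0, pen down
FD 4: (0,0) -> (4,0) [heading=0, draw]
RT 180: heading 0 -> 180
RT 120: heading 180 -> 60
FD 13: (4,0) -> (10.5,11.258) [heading=60, draw]
BK 6: (10.5,11.258) -> (7.5,6.062) [heading=60, draw]
FD 9: (7.5,6.062) -> (12,13.856) [heading=60, draw]
FD 9: (12,13.856) -> (16.5,21.651) [heading=60, draw]
Final: pos=(16.5,21.651), heading=60, 5 segment(s) drawn
Waypoints (6 total):
(0, 0)
(4, 0)
(10.5, 11.258)
(7.5, 6.062)
(12, 13.856)
(16.5, 21.651)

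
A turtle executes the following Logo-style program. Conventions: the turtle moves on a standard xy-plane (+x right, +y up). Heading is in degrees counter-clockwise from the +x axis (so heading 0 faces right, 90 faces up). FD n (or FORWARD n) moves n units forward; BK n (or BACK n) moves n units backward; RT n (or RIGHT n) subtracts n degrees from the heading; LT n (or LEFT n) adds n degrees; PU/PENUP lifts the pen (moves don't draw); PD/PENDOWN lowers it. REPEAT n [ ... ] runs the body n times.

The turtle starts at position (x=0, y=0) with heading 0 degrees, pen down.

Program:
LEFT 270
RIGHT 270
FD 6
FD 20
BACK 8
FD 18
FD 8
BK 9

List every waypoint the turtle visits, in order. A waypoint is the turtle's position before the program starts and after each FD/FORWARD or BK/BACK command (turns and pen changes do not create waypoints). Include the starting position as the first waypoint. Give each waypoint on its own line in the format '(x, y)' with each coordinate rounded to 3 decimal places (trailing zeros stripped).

Answer: (0, 0)
(6, 0)
(26, 0)
(18, 0)
(36, 0)
(44, 0)
(35, 0)

Derivation:
Executing turtle program step by step:
Start: pos=(0,0), heading=0, pen down
LT 270: heading 0 -> 270
RT 270: heading 270 -> 0
FD 6: (0,0) -> (6,0) [heading=0, draw]
FD 20: (6,0) -> (26,0) [heading=0, draw]
BK 8: (26,0) -> (18,0) [heading=0, draw]
FD 18: (18,0) -> (36,0) [heading=0, draw]
FD 8: (36,0) -> (44,0) [heading=0, draw]
BK 9: (44,0) -> (35,0) [heading=0, draw]
Final: pos=(35,0), heading=0, 6 segment(s) drawn
Waypoints (7 total):
(0, 0)
(6, 0)
(26, 0)
(18, 0)
(36, 0)
(44, 0)
(35, 0)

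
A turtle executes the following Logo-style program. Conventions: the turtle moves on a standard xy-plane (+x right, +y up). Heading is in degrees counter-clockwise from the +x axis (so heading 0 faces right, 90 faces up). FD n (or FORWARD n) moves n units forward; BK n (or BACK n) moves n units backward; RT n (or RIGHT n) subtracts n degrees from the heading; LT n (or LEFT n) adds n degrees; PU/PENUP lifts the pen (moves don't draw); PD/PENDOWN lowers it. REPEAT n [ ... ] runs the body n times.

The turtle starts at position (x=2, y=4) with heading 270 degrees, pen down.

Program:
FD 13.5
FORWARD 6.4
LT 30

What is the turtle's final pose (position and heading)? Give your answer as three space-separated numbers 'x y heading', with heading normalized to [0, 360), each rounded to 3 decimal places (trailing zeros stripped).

Answer: 2 -15.9 300

Derivation:
Executing turtle program step by step:
Start: pos=(2,4), heading=270, pen down
FD 13.5: (2,4) -> (2,-9.5) [heading=270, draw]
FD 6.4: (2,-9.5) -> (2,-15.9) [heading=270, draw]
LT 30: heading 270 -> 300
Final: pos=(2,-15.9), heading=300, 2 segment(s) drawn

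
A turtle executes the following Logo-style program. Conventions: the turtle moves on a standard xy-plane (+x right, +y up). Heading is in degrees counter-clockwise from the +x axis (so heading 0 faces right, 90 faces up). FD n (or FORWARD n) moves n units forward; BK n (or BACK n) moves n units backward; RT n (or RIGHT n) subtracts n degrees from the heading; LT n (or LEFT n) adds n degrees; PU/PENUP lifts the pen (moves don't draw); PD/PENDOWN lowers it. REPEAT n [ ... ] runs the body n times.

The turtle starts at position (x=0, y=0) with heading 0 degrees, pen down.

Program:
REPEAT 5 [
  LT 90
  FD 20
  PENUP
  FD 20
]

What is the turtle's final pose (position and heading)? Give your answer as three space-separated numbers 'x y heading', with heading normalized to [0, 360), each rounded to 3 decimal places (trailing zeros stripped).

Answer: 0 40 90

Derivation:
Executing turtle program step by step:
Start: pos=(0,0), heading=0, pen down
REPEAT 5 [
  -- iteration 1/5 --
  LT 90: heading 0 -> 90
  FD 20: (0,0) -> (0,20) [heading=90, draw]
  PU: pen up
  FD 20: (0,20) -> (0,40) [heading=90, move]
  -- iteration 2/5 --
  LT 90: heading 90 -> 180
  FD 20: (0,40) -> (-20,40) [heading=180, move]
  PU: pen up
  FD 20: (-20,40) -> (-40,40) [heading=180, move]
  -- iteration 3/5 --
  LT 90: heading 180 -> 270
  FD 20: (-40,40) -> (-40,20) [heading=270, move]
  PU: pen up
  FD 20: (-40,20) -> (-40,0) [heading=270, move]
  -- iteration 4/5 --
  LT 90: heading 270 -> 0
  FD 20: (-40,0) -> (-20,0) [heading=0, move]
  PU: pen up
  FD 20: (-20,0) -> (0,0) [heading=0, move]
  -- iteration 5/5 --
  LT 90: heading 0 -> 90
  FD 20: (0,0) -> (0,20) [heading=90, move]
  PU: pen up
  FD 20: (0,20) -> (0,40) [heading=90, move]
]
Final: pos=(0,40), heading=90, 1 segment(s) drawn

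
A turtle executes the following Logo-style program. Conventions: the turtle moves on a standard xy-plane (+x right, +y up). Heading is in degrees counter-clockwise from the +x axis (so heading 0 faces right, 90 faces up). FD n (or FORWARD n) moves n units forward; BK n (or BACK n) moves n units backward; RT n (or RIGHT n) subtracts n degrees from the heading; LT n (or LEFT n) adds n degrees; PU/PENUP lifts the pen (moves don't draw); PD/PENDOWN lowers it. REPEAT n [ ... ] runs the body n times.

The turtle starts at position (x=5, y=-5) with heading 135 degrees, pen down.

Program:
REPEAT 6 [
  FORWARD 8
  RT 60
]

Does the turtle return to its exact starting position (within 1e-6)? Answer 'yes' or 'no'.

Executing turtle program step by step:
Start: pos=(5,-5), heading=135, pen down
REPEAT 6 [
  -- iteration 1/6 --
  FD 8: (5,-5) -> (-0.657,0.657) [heading=135, draw]
  RT 60: heading 135 -> 75
  -- iteration 2/6 --
  FD 8: (-0.657,0.657) -> (1.414,8.384) [heading=75, draw]
  RT 60: heading 75 -> 15
  -- iteration 3/6 --
  FD 8: (1.414,8.384) -> (9.141,10.455) [heading=15, draw]
  RT 60: heading 15 -> 315
  -- iteration 4/6 --
  FD 8: (9.141,10.455) -> (14.798,4.798) [heading=315, draw]
  RT 60: heading 315 -> 255
  -- iteration 5/6 --
  FD 8: (14.798,4.798) -> (12.727,-2.929) [heading=255, draw]
  RT 60: heading 255 -> 195
  -- iteration 6/6 --
  FD 8: (12.727,-2.929) -> (5,-5) [heading=195, draw]
  RT 60: heading 195 -> 135
]
Final: pos=(5,-5), heading=135, 6 segment(s) drawn

Start position: (5, -5)
Final position: (5, -5)
Distance = 0; < 1e-6 -> CLOSED

Answer: yes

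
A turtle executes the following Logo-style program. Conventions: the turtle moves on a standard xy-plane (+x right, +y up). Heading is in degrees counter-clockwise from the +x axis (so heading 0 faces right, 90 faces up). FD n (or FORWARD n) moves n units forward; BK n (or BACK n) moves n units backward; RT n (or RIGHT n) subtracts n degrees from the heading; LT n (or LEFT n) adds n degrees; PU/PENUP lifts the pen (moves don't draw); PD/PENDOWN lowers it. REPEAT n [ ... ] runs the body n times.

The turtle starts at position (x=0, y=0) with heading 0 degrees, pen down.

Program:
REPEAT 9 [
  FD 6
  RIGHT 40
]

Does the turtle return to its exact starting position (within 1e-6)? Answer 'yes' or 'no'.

Answer: yes

Derivation:
Executing turtle program step by step:
Start: pos=(0,0), heading=0, pen down
REPEAT 9 [
  -- iteration 1/9 --
  FD 6: (0,0) -> (6,0) [heading=0, draw]
  RT 40: heading 0 -> 320
  -- iteration 2/9 --
  FD 6: (6,0) -> (10.596,-3.857) [heading=320, draw]
  RT 40: heading 320 -> 280
  -- iteration 3/9 --
  FD 6: (10.596,-3.857) -> (11.638,-9.766) [heading=280, draw]
  RT 40: heading 280 -> 240
  -- iteration 4/9 --
  FD 6: (11.638,-9.766) -> (8.638,-14.962) [heading=240, draw]
  RT 40: heading 240 -> 200
  -- iteration 5/9 --
  FD 6: (8.638,-14.962) -> (3,-17.014) [heading=200, draw]
  RT 40: heading 200 -> 160
  -- iteration 6/9 --
  FD 6: (3,-17.014) -> (-2.638,-14.962) [heading=160, draw]
  RT 40: heading 160 -> 120
  -- iteration 7/9 --
  FD 6: (-2.638,-14.962) -> (-5.638,-9.766) [heading=120, draw]
  RT 40: heading 120 -> 80
  -- iteration 8/9 --
  FD 6: (-5.638,-9.766) -> (-4.596,-3.857) [heading=80, draw]
  RT 40: heading 80 -> 40
  -- iteration 9/9 --
  FD 6: (-4.596,-3.857) -> (0,0) [heading=40, draw]
  RT 40: heading 40 -> 0
]
Final: pos=(0,0), heading=0, 9 segment(s) drawn

Start position: (0, 0)
Final position: (0, 0)
Distance = 0; < 1e-6 -> CLOSED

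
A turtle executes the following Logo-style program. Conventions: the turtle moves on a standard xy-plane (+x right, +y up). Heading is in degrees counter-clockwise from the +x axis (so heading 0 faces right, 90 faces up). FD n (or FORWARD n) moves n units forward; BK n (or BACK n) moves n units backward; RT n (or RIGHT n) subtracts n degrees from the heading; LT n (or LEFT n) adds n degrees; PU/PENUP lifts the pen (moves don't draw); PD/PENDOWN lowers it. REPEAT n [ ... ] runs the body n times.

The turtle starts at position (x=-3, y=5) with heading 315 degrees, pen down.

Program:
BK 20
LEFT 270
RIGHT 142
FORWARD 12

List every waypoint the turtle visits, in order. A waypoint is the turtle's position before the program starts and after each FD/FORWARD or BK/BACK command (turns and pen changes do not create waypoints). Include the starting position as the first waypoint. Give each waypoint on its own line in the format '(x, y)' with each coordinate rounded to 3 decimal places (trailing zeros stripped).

Executing turtle program step by step:
Start: pos=(-3,5), heading=315, pen down
BK 20: (-3,5) -> (-17.142,19.142) [heading=315, draw]
LT 270: heading 315 -> 225
RT 142: heading 225 -> 83
FD 12: (-17.142,19.142) -> (-15.68,31.053) [heading=83, draw]
Final: pos=(-15.68,31.053), heading=83, 2 segment(s) drawn
Waypoints (3 total):
(-3, 5)
(-17.142, 19.142)
(-15.68, 31.053)

Answer: (-3, 5)
(-17.142, 19.142)
(-15.68, 31.053)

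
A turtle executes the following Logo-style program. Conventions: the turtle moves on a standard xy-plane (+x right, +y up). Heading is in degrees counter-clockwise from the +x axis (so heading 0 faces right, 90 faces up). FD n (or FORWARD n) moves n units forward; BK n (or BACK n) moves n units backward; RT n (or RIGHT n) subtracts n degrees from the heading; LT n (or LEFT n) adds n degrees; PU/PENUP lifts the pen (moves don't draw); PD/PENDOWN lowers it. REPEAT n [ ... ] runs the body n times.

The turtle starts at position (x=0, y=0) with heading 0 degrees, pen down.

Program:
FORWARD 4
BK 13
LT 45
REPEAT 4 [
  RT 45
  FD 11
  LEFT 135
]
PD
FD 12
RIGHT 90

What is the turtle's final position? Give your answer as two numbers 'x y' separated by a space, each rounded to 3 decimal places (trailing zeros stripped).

Answer: -0.515 8.485

Derivation:
Executing turtle program step by step:
Start: pos=(0,0), heading=0, pen down
FD 4: (0,0) -> (4,0) [heading=0, draw]
BK 13: (4,0) -> (-9,0) [heading=0, draw]
LT 45: heading 0 -> 45
REPEAT 4 [
  -- iteration 1/4 --
  RT 45: heading 45 -> 0
  FD 11: (-9,0) -> (2,0) [heading=0, draw]
  LT 135: heading 0 -> 135
  -- iteration 2/4 --
  RT 45: heading 135 -> 90
  FD 11: (2,0) -> (2,11) [heading=90, draw]
  LT 135: heading 90 -> 225
  -- iteration 3/4 --
  RT 45: heading 225 -> 180
  FD 11: (2,11) -> (-9,11) [heading=180, draw]
  LT 135: heading 180 -> 315
  -- iteration 4/4 --
  RT 45: heading 315 -> 270
  FD 11: (-9,11) -> (-9,0) [heading=270, draw]
  LT 135: heading 270 -> 45
]
PD: pen down
FD 12: (-9,0) -> (-0.515,8.485) [heading=45, draw]
RT 90: heading 45 -> 315
Final: pos=(-0.515,8.485), heading=315, 7 segment(s) drawn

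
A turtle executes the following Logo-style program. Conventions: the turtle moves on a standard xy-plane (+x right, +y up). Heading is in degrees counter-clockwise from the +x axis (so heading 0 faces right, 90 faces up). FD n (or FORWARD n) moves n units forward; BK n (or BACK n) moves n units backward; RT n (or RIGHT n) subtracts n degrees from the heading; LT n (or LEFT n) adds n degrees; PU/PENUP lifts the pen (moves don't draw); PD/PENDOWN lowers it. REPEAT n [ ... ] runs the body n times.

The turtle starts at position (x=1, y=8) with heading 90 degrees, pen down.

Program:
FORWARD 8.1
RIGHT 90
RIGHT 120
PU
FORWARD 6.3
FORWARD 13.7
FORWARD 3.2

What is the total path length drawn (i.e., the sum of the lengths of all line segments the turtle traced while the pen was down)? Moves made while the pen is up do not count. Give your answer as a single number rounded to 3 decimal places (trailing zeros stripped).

Answer: 8.1

Derivation:
Executing turtle program step by step:
Start: pos=(1,8), heading=90, pen down
FD 8.1: (1,8) -> (1,16.1) [heading=90, draw]
RT 90: heading 90 -> 0
RT 120: heading 0 -> 240
PU: pen up
FD 6.3: (1,16.1) -> (-2.15,10.644) [heading=240, move]
FD 13.7: (-2.15,10.644) -> (-9,-1.221) [heading=240, move]
FD 3.2: (-9,-1.221) -> (-10.6,-3.992) [heading=240, move]
Final: pos=(-10.6,-3.992), heading=240, 1 segment(s) drawn

Segment lengths:
  seg 1: (1,8) -> (1,16.1), length = 8.1
Total = 8.1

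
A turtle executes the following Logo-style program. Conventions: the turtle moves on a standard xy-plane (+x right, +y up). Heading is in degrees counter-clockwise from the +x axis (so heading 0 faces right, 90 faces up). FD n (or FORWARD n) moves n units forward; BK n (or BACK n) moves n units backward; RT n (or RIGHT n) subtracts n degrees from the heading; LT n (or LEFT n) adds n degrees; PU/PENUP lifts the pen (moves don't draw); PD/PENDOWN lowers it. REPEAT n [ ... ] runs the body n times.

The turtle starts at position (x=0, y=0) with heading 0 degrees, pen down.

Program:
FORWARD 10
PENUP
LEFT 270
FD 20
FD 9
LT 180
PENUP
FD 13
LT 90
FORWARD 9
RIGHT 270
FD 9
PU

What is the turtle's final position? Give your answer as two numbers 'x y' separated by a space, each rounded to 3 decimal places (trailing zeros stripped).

Executing turtle program step by step:
Start: pos=(0,0), heading=0, pen down
FD 10: (0,0) -> (10,0) [heading=0, draw]
PU: pen up
LT 270: heading 0 -> 270
FD 20: (10,0) -> (10,-20) [heading=270, move]
FD 9: (10,-20) -> (10,-29) [heading=270, move]
LT 180: heading 270 -> 90
PU: pen up
FD 13: (10,-29) -> (10,-16) [heading=90, move]
LT 90: heading 90 -> 180
FD 9: (10,-16) -> (1,-16) [heading=180, move]
RT 270: heading 180 -> 270
FD 9: (1,-16) -> (1,-25) [heading=270, move]
PU: pen up
Final: pos=(1,-25), heading=270, 1 segment(s) drawn

Answer: 1 -25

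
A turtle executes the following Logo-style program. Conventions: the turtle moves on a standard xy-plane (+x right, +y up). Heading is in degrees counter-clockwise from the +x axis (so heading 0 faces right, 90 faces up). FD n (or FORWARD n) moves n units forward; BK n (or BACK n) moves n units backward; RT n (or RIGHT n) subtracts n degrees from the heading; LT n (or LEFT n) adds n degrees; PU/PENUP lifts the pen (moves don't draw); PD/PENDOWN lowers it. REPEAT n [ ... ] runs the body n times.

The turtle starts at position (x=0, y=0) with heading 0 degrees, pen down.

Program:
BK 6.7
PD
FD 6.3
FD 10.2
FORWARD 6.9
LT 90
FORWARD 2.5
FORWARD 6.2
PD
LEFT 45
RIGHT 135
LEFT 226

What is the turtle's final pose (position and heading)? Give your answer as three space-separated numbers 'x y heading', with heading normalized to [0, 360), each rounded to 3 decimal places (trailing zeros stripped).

Executing turtle program step by step:
Start: pos=(0,0), heading=0, pen down
BK 6.7: (0,0) -> (-6.7,0) [heading=0, draw]
PD: pen down
FD 6.3: (-6.7,0) -> (-0.4,0) [heading=0, draw]
FD 10.2: (-0.4,0) -> (9.8,0) [heading=0, draw]
FD 6.9: (9.8,0) -> (16.7,0) [heading=0, draw]
LT 90: heading 0 -> 90
FD 2.5: (16.7,0) -> (16.7,2.5) [heading=90, draw]
FD 6.2: (16.7,2.5) -> (16.7,8.7) [heading=90, draw]
PD: pen down
LT 45: heading 90 -> 135
RT 135: heading 135 -> 0
LT 226: heading 0 -> 226
Final: pos=(16.7,8.7), heading=226, 6 segment(s) drawn

Answer: 16.7 8.7 226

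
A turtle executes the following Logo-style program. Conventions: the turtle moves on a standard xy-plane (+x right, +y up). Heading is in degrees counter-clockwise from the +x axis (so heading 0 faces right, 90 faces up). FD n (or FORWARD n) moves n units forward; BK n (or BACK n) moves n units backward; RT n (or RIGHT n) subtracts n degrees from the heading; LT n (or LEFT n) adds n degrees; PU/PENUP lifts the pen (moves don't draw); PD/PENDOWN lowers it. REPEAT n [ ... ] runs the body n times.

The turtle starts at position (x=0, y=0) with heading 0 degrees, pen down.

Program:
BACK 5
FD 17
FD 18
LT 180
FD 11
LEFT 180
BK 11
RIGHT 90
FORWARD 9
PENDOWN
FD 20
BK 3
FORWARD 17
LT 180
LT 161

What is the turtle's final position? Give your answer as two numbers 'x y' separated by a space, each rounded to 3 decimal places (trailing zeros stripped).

Executing turtle program step by step:
Start: pos=(0,0), heading=0, pen down
BK 5: (0,0) -> (-5,0) [heading=0, draw]
FD 17: (-5,0) -> (12,0) [heading=0, draw]
FD 18: (12,0) -> (30,0) [heading=0, draw]
LT 180: heading 0 -> 180
FD 11: (30,0) -> (19,0) [heading=180, draw]
LT 180: heading 180 -> 0
BK 11: (19,0) -> (8,0) [heading=0, draw]
RT 90: heading 0 -> 270
FD 9: (8,0) -> (8,-9) [heading=270, draw]
PD: pen down
FD 20: (8,-9) -> (8,-29) [heading=270, draw]
BK 3: (8,-29) -> (8,-26) [heading=270, draw]
FD 17: (8,-26) -> (8,-43) [heading=270, draw]
LT 180: heading 270 -> 90
LT 161: heading 90 -> 251
Final: pos=(8,-43), heading=251, 9 segment(s) drawn

Answer: 8 -43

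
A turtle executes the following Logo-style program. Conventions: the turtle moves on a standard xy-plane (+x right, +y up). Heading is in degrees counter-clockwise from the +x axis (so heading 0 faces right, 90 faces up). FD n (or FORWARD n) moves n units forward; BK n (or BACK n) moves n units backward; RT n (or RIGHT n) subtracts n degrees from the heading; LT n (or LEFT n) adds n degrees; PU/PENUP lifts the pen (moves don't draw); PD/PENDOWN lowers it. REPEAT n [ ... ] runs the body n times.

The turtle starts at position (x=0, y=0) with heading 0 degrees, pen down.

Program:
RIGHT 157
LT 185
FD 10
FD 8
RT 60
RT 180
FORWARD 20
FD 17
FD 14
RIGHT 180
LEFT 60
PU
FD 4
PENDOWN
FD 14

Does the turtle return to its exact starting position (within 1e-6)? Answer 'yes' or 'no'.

Answer: no

Derivation:
Executing turtle program step by step:
Start: pos=(0,0), heading=0, pen down
RT 157: heading 0 -> 203
LT 185: heading 203 -> 28
FD 10: (0,0) -> (8.829,4.695) [heading=28, draw]
FD 8: (8.829,4.695) -> (15.893,8.45) [heading=28, draw]
RT 60: heading 28 -> 328
RT 180: heading 328 -> 148
FD 20: (15.893,8.45) -> (-1.068,19.049) [heading=148, draw]
FD 17: (-1.068,19.049) -> (-15.485,28.058) [heading=148, draw]
FD 14: (-15.485,28.058) -> (-27.357,35.476) [heading=148, draw]
RT 180: heading 148 -> 328
LT 60: heading 328 -> 28
PU: pen up
FD 4: (-27.357,35.476) -> (-23.826,37.354) [heading=28, move]
PD: pen down
FD 14: (-23.826,37.354) -> (-11.464,43.927) [heading=28, draw]
Final: pos=(-11.464,43.927), heading=28, 6 segment(s) drawn

Start position: (0, 0)
Final position: (-11.464, 43.927)
Distance = 45.398; >= 1e-6 -> NOT closed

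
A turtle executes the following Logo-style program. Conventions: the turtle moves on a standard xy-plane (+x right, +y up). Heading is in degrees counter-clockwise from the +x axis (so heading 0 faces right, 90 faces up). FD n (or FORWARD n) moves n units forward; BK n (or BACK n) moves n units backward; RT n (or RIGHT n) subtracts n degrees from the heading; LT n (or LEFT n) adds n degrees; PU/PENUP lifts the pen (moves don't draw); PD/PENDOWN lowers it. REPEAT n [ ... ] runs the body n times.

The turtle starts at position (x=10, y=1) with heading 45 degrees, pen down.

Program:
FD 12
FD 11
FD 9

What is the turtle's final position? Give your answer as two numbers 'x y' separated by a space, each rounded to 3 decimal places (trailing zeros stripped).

Answer: 32.627 23.627

Derivation:
Executing turtle program step by step:
Start: pos=(10,1), heading=45, pen down
FD 12: (10,1) -> (18.485,9.485) [heading=45, draw]
FD 11: (18.485,9.485) -> (26.263,17.263) [heading=45, draw]
FD 9: (26.263,17.263) -> (32.627,23.627) [heading=45, draw]
Final: pos=(32.627,23.627), heading=45, 3 segment(s) drawn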